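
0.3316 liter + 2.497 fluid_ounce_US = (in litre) 0.4054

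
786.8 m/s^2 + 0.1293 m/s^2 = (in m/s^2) 786.9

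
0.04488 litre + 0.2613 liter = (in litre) 0.3062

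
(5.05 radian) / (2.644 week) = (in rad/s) 3.158e-06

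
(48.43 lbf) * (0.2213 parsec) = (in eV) 9.182e+36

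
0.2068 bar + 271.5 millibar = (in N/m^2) 4.783e+04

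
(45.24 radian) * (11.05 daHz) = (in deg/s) 2.864e+05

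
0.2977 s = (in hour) 8.269e-05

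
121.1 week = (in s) 7.324e+07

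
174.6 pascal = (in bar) 0.001746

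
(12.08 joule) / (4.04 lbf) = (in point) 1905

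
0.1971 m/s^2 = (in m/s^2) 0.1971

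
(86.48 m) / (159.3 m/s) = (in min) 0.009048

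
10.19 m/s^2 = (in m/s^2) 10.19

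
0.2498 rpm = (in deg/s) 1.499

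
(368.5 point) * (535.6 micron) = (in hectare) 6.963e-09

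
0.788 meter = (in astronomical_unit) 5.267e-12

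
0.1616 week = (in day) 1.131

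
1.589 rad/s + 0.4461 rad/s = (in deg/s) 116.6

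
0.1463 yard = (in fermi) 1.338e+14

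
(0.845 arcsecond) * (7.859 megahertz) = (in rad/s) 32.2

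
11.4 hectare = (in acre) 28.17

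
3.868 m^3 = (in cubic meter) 3.868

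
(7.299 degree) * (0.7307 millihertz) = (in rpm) 0.0008889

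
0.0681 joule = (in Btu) 6.455e-05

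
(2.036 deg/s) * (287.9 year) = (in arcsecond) 6.655e+13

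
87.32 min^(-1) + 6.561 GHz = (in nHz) 6.561e+18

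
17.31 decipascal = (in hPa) 0.01731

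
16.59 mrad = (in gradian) 1.056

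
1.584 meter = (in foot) 5.197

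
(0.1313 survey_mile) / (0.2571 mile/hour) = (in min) 30.64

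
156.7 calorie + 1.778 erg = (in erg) 6.556e+09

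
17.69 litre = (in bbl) 0.1113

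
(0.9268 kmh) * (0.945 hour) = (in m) 875.8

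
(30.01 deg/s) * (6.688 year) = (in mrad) 1.105e+11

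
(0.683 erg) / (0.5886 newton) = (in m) 1.16e-07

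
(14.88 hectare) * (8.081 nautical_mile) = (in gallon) 5.883e+11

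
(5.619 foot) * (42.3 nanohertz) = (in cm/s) 7.245e-06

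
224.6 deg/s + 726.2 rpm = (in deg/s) 4582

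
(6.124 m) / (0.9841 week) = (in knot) 2e-05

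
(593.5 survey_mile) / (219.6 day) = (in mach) 0.0001478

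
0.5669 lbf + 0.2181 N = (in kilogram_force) 0.2794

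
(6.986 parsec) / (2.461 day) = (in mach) 2.977e+09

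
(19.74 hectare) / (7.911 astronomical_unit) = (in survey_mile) 1.036e-10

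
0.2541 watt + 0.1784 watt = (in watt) 0.4325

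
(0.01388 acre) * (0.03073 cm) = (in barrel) 0.1086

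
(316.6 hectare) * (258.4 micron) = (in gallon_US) 2.161e+05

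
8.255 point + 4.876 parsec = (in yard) 1.645e+17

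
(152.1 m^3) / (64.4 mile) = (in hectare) 1.468e-07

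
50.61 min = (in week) 0.005021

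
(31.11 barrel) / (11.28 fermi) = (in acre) 1.084e+11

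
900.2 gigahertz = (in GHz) 900.2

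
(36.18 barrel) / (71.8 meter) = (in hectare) 8.011e-06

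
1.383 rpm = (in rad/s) 0.1448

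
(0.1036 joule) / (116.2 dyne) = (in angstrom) 8.916e+11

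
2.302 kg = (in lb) 5.075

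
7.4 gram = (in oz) 0.261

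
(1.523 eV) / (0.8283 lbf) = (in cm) 6.623e-18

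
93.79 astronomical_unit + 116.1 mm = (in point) 3.977e+16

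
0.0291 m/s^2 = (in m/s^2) 0.0291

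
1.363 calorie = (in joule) 5.703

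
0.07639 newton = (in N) 0.07639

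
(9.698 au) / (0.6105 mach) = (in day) 8.078e+04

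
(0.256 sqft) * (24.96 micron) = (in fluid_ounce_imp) 0.02089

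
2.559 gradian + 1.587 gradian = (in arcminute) 223.9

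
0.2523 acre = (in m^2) 1021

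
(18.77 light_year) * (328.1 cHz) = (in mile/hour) 1.303e+18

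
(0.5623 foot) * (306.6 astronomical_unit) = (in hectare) 7.861e+08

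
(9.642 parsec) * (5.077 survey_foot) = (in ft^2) 4.956e+18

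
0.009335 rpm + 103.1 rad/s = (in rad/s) 103.1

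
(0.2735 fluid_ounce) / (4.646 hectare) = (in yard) 1.904e-10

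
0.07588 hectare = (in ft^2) 8168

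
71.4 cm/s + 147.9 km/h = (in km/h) 150.5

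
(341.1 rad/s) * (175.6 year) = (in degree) 1.082e+14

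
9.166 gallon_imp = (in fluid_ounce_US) 1409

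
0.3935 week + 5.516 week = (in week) 5.909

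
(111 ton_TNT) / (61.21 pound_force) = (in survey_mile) 1.06e+06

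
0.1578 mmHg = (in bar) 0.0002104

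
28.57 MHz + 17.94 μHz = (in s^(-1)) 2.857e+07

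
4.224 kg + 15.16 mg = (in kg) 4.224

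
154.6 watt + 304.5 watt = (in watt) 459.1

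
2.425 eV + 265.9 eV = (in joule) 4.299e-17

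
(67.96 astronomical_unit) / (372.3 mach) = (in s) 8.02e+07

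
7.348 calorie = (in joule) 30.74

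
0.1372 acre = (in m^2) 555.2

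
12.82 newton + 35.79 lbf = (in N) 172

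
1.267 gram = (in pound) 0.002793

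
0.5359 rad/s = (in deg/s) 30.7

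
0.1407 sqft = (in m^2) 0.01307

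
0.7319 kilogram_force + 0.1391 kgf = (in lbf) 1.92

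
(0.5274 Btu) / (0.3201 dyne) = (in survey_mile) 1.08e+05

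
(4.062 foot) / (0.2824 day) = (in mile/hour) 0.0001135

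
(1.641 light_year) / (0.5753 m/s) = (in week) 4.462e+10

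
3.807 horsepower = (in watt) 2839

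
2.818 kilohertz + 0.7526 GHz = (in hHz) 7.526e+06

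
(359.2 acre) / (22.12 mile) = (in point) 1.157e+05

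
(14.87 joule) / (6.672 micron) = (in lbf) 5.01e+05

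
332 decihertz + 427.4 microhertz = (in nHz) 3.32e+10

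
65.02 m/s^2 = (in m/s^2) 65.02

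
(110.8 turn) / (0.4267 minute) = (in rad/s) 27.19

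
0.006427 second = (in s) 0.006427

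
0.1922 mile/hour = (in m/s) 0.08592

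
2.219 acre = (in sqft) 9.666e+04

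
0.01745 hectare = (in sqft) 1878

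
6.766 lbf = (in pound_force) 6.766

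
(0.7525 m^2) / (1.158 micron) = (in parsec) 2.106e-11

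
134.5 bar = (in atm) 132.7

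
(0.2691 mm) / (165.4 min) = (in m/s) 2.712e-08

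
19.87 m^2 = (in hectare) 0.001987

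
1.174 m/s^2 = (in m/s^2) 1.174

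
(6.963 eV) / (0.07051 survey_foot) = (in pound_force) 1.167e-17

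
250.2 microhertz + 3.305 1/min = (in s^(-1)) 0.05533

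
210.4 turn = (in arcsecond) 2.727e+08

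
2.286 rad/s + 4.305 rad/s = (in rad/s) 6.591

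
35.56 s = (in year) 1.128e-06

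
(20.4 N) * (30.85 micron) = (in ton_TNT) 1.504e-13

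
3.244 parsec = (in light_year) 10.58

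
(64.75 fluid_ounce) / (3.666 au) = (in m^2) 3.492e-15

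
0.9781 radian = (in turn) 0.1557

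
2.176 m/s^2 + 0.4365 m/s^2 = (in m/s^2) 2.613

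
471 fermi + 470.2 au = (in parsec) 0.00228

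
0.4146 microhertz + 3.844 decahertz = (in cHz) 3844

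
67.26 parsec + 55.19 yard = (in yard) 2.27e+18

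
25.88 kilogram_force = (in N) 253.8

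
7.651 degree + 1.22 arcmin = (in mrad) 133.9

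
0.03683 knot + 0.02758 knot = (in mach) 9.731e-05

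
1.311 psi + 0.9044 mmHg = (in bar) 0.0916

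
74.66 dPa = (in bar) 7.466e-05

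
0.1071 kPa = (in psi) 0.01553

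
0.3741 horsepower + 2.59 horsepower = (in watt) 2210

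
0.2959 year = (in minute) 1.555e+05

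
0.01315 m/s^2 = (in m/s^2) 0.01315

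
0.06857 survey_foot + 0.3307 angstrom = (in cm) 2.09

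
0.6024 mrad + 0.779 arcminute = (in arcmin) 2.85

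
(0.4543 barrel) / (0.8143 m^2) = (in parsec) 2.875e-18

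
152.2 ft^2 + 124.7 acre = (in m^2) 5.047e+05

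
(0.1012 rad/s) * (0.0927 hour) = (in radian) 33.77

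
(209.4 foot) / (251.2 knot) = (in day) 5.716e-06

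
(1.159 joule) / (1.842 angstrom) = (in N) 6.292e+09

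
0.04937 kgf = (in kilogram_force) 0.04937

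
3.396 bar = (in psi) 49.25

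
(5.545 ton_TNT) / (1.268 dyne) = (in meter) 1.83e+15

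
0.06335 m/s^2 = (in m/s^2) 0.06335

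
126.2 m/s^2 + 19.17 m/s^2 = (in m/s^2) 145.4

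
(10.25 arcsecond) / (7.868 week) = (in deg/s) 5.983e-10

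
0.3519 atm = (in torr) 267.4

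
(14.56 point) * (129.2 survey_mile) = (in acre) 0.2639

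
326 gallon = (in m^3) 1.234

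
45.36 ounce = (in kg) 1.286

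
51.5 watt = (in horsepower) 0.06906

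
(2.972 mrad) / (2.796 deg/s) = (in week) 1.007e-07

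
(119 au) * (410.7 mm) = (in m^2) 7.311e+12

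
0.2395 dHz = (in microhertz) 2.395e+04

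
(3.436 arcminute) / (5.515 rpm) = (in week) 2.861e-09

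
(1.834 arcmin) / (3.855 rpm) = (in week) 2.185e-09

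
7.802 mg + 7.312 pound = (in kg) 3.317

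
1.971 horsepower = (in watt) 1470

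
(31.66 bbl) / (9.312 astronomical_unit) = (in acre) 8.929e-16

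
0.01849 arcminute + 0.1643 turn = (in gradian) 65.72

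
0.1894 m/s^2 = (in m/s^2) 0.1894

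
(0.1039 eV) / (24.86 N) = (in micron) 6.696e-16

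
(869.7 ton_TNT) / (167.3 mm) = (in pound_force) 4.89e+12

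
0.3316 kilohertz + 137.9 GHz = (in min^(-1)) 8.274e+12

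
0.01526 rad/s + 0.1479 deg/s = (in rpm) 0.1704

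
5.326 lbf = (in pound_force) 5.326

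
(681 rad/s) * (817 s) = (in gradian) 3.542e+07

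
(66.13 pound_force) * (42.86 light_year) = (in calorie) 2.851e+19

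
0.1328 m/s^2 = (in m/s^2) 0.1328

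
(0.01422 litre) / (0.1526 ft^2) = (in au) 6.705e-15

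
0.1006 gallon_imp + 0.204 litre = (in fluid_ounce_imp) 23.28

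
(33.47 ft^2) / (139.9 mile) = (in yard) 1.51e-05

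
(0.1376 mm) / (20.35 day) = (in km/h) 2.817e-10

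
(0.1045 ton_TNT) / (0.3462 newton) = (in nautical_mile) 6.819e+05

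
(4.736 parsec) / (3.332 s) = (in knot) 8.525e+16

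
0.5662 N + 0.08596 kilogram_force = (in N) 1.409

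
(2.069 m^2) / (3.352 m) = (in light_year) 6.524e-17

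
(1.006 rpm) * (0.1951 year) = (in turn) 1.032e+05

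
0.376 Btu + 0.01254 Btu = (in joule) 409.9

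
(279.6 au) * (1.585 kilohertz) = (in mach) 1.947e+14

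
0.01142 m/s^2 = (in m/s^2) 0.01142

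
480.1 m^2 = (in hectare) 0.04801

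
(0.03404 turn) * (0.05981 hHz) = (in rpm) 12.22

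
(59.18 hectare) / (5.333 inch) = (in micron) 4.369e+12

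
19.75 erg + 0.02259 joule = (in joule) 0.02259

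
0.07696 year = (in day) 28.09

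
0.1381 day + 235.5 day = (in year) 0.6456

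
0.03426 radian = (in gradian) 2.181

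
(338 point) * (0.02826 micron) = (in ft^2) 3.627e-08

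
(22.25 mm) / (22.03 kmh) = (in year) 1.153e-10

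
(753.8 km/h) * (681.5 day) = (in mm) 1.233e+13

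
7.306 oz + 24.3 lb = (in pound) 24.76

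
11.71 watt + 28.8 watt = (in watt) 40.51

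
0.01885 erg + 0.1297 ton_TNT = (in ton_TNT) 0.1297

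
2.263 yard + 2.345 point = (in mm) 2070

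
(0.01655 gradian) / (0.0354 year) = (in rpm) 2.224e-09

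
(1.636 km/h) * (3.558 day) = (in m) 1.397e+05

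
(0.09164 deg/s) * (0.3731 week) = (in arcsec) 7.444e+07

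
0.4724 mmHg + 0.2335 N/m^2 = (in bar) 0.0006321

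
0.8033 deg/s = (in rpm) 0.1339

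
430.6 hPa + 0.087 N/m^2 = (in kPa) 43.06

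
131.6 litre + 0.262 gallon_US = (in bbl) 0.834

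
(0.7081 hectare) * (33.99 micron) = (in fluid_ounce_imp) 8471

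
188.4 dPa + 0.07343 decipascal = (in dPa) 188.5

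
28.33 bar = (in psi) 410.9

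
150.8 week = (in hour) 2.533e+04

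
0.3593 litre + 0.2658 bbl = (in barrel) 0.2681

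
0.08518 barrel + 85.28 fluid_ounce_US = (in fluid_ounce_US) 543.2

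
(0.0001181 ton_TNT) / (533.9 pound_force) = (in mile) 0.1293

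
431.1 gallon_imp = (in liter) 1960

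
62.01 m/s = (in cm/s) 6201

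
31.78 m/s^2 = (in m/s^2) 31.78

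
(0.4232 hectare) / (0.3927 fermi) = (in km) 1.078e+16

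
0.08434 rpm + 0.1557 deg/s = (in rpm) 0.1103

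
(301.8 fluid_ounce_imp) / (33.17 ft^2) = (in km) 2.783e-06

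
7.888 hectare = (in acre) 19.49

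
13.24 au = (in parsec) 6.419e-05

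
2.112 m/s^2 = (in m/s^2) 2.112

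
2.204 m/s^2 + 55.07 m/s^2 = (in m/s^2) 57.27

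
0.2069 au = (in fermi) 3.095e+25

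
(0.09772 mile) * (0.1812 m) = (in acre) 0.007042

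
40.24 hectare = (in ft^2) 4.331e+06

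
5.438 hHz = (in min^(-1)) 3.263e+04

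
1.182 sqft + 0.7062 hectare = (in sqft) 7.602e+04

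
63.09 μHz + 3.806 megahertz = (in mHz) 3.806e+09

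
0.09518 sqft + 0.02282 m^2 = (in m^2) 0.03166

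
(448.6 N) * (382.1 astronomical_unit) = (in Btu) 2.43e+13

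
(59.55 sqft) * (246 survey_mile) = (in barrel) 1.378e+07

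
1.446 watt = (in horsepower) 0.001939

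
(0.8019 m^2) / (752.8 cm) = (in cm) 10.65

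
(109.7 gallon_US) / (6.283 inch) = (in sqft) 28.01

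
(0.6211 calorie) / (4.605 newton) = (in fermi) 5.643e+14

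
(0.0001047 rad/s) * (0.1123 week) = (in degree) 407.4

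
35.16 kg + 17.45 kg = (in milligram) 5.261e+07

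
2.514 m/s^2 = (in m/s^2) 2.514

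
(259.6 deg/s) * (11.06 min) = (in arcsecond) 6.202e+08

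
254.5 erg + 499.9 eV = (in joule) 2.545e-05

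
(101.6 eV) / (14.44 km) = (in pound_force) 2.534e-22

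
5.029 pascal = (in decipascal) 50.29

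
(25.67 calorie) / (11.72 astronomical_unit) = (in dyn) 6.126e-06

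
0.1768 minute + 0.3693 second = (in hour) 0.003049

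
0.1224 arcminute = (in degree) 0.00204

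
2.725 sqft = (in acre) 6.256e-05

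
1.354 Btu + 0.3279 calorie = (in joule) 1430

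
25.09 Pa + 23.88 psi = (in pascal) 1.647e+05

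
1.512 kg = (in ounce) 53.33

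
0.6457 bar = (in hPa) 645.7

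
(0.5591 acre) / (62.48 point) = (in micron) 1.027e+11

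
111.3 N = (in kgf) 11.35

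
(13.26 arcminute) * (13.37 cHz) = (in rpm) 0.004925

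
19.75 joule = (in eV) 1.233e+20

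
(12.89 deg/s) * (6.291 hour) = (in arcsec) 1.051e+09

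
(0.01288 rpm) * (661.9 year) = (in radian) 2.815e+07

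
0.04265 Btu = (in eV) 2.809e+20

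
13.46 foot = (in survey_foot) 13.46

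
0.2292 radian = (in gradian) 14.59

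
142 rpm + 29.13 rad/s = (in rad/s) 44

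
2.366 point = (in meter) 0.0008347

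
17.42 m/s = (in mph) 38.97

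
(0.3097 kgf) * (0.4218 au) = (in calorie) 4.58e+10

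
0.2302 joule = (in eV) 1.437e+18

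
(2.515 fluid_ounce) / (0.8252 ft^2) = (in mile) 6.028e-07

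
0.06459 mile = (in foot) 341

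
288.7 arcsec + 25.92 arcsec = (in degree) 0.08739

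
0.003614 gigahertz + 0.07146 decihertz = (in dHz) 3.614e+07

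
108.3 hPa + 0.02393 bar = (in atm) 0.1305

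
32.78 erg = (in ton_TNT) 7.835e-16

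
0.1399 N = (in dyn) 1.399e+04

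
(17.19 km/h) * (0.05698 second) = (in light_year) 2.876e-17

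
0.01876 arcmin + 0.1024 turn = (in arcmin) 2212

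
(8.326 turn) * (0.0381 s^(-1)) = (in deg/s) 114.2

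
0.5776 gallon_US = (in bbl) 0.01375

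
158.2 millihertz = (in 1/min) 9.492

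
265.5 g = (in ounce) 9.365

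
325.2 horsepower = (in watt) 2.425e+05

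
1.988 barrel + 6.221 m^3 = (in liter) 6537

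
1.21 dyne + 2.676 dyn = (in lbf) 8.736e-06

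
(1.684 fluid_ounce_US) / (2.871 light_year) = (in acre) 4.531e-25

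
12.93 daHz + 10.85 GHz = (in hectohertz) 1.085e+08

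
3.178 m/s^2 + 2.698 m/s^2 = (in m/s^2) 5.876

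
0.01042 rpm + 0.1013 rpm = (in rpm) 0.1117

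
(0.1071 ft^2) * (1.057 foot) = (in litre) 3.206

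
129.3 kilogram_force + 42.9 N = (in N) 1311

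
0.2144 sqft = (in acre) 4.922e-06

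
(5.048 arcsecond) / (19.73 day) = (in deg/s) 8.226e-10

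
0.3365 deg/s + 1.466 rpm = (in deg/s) 9.133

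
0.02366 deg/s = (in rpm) 0.003943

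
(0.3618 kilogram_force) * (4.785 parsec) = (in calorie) 1.252e+17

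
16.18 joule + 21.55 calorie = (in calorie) 25.42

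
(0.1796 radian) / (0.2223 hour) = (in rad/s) 0.0002244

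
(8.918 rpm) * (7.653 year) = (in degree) 1.291e+10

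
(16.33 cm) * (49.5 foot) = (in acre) 0.0006088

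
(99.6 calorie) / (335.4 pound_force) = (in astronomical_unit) 1.867e-12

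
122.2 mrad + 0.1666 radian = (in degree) 16.55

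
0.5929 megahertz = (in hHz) 5929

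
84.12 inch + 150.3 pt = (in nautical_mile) 0.001182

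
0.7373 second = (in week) 1.219e-06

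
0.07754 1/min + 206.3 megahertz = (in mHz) 2.063e+11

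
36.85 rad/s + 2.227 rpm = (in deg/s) 2125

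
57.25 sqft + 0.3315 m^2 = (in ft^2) 60.82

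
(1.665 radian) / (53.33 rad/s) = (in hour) 8.672e-06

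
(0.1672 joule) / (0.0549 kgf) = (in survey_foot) 1.019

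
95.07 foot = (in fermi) 2.898e+16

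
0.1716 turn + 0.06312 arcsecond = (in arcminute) 3707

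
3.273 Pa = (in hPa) 0.03273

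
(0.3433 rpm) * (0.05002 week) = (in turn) 173.1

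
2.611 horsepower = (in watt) 1947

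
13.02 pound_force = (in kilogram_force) 5.906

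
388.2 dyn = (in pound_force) 0.0008727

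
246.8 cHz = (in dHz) 24.68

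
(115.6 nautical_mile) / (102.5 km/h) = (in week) 0.01243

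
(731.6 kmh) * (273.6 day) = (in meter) 4.804e+09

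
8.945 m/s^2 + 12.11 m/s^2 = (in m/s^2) 21.05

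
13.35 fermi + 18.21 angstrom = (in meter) 1.821e-09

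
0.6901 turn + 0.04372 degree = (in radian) 4.337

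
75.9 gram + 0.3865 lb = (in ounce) 8.861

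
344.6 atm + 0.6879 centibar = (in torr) 2.619e+05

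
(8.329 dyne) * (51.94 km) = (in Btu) 0.0041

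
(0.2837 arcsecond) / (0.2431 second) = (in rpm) 5.403e-05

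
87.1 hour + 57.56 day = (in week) 8.741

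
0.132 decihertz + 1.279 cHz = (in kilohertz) 2.599e-05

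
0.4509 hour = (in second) 1623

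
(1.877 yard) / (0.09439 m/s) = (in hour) 0.005051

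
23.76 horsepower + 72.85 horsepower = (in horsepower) 96.61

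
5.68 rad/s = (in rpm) 54.24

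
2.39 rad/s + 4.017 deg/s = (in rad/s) 2.46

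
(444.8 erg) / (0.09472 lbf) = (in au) 7.057e-16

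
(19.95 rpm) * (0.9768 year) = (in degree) 3.687e+09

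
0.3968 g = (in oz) 0.014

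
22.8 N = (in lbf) 5.126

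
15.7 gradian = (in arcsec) 5.087e+04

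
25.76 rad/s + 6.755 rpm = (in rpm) 252.7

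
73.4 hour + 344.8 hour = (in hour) 418.2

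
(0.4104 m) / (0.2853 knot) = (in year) 8.867e-08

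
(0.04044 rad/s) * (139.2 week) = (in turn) 5.419e+05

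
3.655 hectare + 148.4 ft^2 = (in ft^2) 3.936e+05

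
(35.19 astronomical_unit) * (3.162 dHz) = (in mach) 4.889e+09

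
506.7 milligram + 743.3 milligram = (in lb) 0.002756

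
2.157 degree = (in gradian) 2.397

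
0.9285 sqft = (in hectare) 8.626e-06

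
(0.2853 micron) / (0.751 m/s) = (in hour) 1.055e-10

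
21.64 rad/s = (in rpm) 206.6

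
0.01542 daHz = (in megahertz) 1.542e-07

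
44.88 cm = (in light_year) 4.744e-17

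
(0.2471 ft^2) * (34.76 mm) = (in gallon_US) 0.2108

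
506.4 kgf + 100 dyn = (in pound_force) 1116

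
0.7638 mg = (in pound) 1.684e-06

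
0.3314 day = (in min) 477.2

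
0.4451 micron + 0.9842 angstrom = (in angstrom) 4452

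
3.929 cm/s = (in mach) 0.0001154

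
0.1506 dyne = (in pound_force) 3.386e-07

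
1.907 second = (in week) 3.153e-06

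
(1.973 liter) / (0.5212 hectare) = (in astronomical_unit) 2.53e-18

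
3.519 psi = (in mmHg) 182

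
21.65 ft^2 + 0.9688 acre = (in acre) 0.9693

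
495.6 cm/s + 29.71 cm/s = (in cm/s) 525.3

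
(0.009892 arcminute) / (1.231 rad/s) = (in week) 3.865e-12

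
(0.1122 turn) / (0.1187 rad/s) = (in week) 9.82e-06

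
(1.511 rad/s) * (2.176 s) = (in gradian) 209.3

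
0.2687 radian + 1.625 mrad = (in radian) 0.2703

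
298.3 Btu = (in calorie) 7.522e+04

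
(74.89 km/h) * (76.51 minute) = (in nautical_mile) 51.56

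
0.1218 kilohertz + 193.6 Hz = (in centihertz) 3.154e+04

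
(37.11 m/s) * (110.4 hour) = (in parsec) 4.78e-10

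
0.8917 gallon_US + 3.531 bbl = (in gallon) 149.2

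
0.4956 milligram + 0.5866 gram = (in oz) 0.02071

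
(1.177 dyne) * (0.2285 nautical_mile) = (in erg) 4.981e+04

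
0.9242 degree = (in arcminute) 55.45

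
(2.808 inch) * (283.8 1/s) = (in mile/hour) 45.28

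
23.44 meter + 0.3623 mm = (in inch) 922.8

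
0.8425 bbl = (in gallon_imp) 29.46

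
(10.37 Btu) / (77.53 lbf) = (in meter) 31.72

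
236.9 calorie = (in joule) 991.2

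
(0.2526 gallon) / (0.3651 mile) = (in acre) 4.021e-10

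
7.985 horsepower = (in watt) 5954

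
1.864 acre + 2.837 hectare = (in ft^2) 3.866e+05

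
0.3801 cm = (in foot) 0.01247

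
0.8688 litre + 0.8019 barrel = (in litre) 128.4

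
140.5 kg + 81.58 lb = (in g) 1.775e+05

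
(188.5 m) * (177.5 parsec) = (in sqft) 1.111e+22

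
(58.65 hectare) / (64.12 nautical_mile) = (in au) 3.301e-11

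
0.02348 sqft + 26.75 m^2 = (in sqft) 288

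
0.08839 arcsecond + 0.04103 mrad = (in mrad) 0.04146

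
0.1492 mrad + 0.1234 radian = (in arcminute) 424.7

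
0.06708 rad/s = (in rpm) 0.6406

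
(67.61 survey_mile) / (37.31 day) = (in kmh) 0.1215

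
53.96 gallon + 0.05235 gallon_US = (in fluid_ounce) 6914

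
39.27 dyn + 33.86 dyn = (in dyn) 73.13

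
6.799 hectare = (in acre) 16.8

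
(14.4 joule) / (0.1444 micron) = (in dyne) 9.972e+12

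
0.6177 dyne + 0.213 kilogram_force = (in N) 2.089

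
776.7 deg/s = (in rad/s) 13.56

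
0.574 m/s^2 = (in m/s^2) 0.574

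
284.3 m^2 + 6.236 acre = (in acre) 6.306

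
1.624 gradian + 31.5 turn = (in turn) 31.5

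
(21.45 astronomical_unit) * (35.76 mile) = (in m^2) 1.847e+17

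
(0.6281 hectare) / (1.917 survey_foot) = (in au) 7.186e-08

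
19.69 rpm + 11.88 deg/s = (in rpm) 21.67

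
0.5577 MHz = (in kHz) 557.7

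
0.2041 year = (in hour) 1788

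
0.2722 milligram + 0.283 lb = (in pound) 0.283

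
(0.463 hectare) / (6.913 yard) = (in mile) 0.4551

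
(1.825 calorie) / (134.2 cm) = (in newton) 5.69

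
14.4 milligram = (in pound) 3.175e-05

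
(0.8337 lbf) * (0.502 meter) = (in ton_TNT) 4.449e-10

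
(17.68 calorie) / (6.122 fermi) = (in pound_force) 2.716e+15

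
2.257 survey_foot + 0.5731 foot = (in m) 0.8626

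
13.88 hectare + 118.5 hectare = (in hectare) 132.4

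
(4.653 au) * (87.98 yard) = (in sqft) 6.028e+14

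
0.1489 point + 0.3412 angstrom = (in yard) 5.745e-05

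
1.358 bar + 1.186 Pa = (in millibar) 1358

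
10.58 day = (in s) 9.141e+05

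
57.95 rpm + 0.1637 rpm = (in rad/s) 6.086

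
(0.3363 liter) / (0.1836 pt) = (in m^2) 5.192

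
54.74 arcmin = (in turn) 0.002534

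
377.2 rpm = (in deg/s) 2263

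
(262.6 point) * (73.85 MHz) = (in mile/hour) 1.53e+07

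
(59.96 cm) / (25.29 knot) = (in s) 0.04609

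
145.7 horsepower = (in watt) 1.086e+05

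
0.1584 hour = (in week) 0.0009429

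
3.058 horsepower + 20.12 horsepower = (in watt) 1.728e+04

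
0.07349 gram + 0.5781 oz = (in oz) 0.5807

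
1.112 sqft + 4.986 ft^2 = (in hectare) 5.665e-05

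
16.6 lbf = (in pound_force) 16.6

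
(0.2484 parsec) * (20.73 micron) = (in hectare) 1.589e+07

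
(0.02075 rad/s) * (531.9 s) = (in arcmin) 3.794e+04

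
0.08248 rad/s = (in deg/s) 4.726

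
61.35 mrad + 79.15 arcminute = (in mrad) 84.37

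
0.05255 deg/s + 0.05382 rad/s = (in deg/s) 3.136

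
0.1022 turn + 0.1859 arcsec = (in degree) 36.79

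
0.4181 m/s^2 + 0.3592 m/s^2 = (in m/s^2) 0.7773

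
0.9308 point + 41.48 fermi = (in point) 0.9308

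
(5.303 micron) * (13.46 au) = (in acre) 2639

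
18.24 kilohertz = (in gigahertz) 1.824e-05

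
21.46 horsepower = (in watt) 1.6e+04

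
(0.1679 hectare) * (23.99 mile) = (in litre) 6.482e+10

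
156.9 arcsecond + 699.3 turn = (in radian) 4394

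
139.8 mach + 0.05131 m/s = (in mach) 139.8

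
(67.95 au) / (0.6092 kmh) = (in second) 6.007e+13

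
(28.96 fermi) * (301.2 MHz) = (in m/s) 8.723e-06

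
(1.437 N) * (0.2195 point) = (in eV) 6.945e+14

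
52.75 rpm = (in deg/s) 316.5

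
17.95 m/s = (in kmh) 64.62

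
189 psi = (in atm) 12.86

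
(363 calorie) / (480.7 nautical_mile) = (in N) 0.001706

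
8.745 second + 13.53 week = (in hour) 2273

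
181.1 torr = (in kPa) 24.14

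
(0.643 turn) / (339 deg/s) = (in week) 1.129e-06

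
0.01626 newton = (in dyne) 1626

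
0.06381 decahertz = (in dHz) 6.381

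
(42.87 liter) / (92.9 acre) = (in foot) 3.741e-07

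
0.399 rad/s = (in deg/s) 22.86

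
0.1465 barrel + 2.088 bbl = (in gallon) 93.85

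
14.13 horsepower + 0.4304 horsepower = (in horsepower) 14.56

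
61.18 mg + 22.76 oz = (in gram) 645.3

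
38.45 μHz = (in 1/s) 3.845e-05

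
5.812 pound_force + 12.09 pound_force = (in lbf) 17.9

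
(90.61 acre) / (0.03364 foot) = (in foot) 1.173e+08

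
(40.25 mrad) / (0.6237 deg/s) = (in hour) 0.001027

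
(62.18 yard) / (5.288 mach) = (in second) 0.03158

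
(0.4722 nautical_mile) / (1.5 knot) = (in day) 0.01312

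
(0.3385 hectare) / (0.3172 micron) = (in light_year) 1.128e-06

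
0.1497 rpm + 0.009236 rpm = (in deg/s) 0.9536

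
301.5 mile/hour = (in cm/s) 1.348e+04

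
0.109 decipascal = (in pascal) 0.0109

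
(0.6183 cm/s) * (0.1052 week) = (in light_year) 4.158e-14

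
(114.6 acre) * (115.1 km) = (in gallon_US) 1.41e+13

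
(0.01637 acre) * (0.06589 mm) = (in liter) 4.365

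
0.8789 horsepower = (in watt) 655.4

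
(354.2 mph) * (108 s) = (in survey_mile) 10.63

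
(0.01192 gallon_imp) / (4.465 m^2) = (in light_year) 1.283e-21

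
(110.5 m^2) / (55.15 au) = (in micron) 1.339e-05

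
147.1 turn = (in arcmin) 3.177e+06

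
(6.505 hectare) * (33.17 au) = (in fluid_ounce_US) 1.091e+22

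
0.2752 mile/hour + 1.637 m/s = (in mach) 0.005169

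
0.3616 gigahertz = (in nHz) 3.616e+17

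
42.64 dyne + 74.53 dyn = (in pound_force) 0.0002634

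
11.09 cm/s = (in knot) 0.2156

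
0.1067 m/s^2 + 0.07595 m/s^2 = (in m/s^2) 0.1827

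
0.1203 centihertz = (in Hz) 0.001203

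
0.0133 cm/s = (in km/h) 0.0004788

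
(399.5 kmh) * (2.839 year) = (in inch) 3.912e+11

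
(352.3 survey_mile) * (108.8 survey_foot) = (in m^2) 1.88e+07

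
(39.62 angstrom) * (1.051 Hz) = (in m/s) 4.164e-09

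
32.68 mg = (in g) 0.03268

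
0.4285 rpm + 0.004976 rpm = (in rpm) 0.4335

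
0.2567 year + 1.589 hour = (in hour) 2250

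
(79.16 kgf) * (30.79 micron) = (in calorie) 0.005713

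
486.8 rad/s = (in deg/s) 2.789e+04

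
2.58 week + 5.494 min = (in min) 2.601e+04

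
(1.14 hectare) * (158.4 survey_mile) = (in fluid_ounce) 9.827e+13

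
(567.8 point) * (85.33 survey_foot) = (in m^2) 5.21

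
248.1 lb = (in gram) 1.125e+05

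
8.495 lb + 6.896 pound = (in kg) 6.981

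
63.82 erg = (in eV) 3.983e+13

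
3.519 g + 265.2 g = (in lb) 0.5924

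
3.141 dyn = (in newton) 3.141e-05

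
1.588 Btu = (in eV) 1.046e+22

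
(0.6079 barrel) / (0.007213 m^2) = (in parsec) 4.342e-16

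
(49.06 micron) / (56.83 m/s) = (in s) 8.633e-07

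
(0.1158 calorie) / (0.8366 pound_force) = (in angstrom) 1.302e+09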